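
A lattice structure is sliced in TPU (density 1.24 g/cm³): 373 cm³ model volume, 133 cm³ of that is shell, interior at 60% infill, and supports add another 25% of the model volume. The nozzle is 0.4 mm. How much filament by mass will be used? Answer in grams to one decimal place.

Volume inside the shell = 373 − 133, so 240 cm³.
Infill volume: 0.60 × 240 → 144 cm³.
Support = 0.25 × 373 = 93.25 cm³.
Total extruded: 133 + 144 + 93.25 → 370.25 cm³.
Mass: 370.25 × 1.24 → 459.11 g.

459.1 g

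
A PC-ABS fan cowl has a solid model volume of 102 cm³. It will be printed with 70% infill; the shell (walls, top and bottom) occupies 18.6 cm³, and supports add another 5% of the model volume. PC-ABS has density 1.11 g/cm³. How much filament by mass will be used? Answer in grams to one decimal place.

Volume inside the shell: 102 − 18.6 → 83.4 cm³.
Infill deposited = 0.70 × 83.4, so 58.38 cm³.
Support: 0.05 × 102 → 5.1 cm³.
Total extruded = 18.6 + 58.38 + 5.1 = 82.08 cm³.
Mass = 82.08 × 1.11, so 91.1088 g.

91.1 g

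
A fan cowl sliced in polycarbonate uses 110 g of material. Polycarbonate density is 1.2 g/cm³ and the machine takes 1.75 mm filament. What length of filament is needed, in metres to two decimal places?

Extruded volume: 110/1.2 = 91.6667 cm³ (91666.7 mm³).
Filament cross-section = π × (1.75/2)² = 2.4053 mm².
Length = 91666.7 / 2.4053 = 38110.3 mm = 38.11 m.

38.11 m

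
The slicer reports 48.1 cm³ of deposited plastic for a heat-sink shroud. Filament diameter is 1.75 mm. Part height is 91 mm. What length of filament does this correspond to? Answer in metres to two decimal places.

20.00 m

A = π r² = π × 0.875² = 2.4053 mm².
L = 48100 mm³ / 2.4053 mm² = 19997.51 mm, i.e. 20.00 m.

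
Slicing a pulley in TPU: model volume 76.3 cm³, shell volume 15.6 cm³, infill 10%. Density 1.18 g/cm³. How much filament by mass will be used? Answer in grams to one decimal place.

25.6 g

Volume inside the shell = 76.3 − 15.6 = 60.7 cm³.
Infill deposited: 0.10 × 60.7 → 6.07 cm³.
Deposited volume = 15.6 + 6.07 = 21.67 cm³.
Mass: 21.67 × 1.18 → 25.5706 g.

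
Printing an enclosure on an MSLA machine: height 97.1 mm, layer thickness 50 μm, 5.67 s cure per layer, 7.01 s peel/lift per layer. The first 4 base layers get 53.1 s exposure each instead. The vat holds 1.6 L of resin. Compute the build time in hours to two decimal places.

6.89 hours

Layers = ⌈97.1/0.05⌉ = 1942.
Base layers = 4 × (53.1 + 7.01), so 240.44 s.
Normal layers = 1938 × (5.67 + 7.01) = 24573.84 s.
Sum: 240.44 + 24573.84 = 24814.28 s → 6.89 hours.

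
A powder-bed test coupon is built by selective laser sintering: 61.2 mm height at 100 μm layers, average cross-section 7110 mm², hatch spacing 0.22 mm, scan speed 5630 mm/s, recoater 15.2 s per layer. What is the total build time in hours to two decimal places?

Layers = ⌈61.2/0.1⌉ = 612.
Scan path per layer = 7110 / 0.22, so 32318.2 mm.
Laser time per layer: 32318.2 / 5630 → 5.7404 s.
Time per layer = 5.7404 + 15.2, so 20.9404 s.
Build time = 612 × 20.9404 = 12815.5248 s = 3.56 hours.

3.56 hours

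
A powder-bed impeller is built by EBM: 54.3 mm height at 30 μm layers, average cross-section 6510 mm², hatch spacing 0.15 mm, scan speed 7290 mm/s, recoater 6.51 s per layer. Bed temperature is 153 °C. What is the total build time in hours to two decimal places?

Layer count = ceil(54.3 / 0.03) = 1810.
Hatch length per layer: 6510 / 0.15 → 43400 mm.
Per-layer scan time = 43400 / 7290, so 5.9534 s.
Per-layer time = 5.9534 + 6.51, so 12.4634 s.
1810 layers × 12.4634 s/layer = 22558.754 s, i.e. 6.27 hours.

6.27 hours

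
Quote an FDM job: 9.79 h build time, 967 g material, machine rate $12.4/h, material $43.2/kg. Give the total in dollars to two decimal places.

$163.17

Machine-time cost = 12.4 × 9.79 = $121.396.
Material charge: 43.2 × 967/1000 → $41.7744.
Job cost: 121.396 + 41.7744 = 163.1704 ≈ $163.17.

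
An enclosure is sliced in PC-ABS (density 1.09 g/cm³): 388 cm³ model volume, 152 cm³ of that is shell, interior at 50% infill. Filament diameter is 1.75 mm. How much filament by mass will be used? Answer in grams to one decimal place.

Volume inside the shell: 388 − 152 → 236 cm³.
Infill volume = 0.50 × 236 = 118 cm³.
Total extruded = 152 + 118 = 270 cm³.
Mass: 270 × 1.09 → 294.3 g.

294.3 g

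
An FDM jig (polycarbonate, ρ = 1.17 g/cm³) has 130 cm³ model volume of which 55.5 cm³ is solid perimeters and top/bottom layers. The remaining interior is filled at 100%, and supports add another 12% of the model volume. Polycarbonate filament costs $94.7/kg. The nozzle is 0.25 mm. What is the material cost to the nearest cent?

Interior volume: 130 − 55.5 → 74.5 cm³.
Infill volume = 1.00 × 74.5, so 74.5 cm³.
Support = 0.12 × 130, so 15.6 cm³.
Total printed volume = 55.5 + 74.5 + 15.6, so 145.6 cm³.
Mass = 145.6 × 1.17, so 170.352 g.
At $94.7/kg: 170.352/1000 × 94.7 = $16.13.

$16.13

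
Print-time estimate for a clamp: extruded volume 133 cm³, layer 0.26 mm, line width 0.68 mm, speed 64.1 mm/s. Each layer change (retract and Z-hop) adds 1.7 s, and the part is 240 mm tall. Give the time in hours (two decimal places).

Bead cross-section = 0.26 × 0.68, so 0.1768 mm².
Toolpath length = 133 cm³ / 0.1768 mm² = 133000 / 0.1768 = 752262.4 mm.
Time extruding = 752262.4 / 64.1 = 11735.8 s.
Number of layers: 240 / 0.26 → 924 (rounded up).
Z-hop total = 924 × 1.7, so 1570.8 s.
Altogether 11735.8 + 1570.8 = 13306.6 s, i.e. 3.70 hours.

3.70 hours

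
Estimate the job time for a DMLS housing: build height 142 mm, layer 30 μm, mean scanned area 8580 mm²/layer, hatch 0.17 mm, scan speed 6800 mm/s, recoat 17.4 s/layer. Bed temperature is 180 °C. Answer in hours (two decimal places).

Number of layers: 142 / 0.03 → 4734 (rounded up).
Hatch length per layer: 8580 / 0.17 → 50470.6 mm.
Laser time per layer = 50470.6 / 6800, so 7.4221 s.
Layer cycle = 7.4221 + 17.4, so 24.8221 s.
Build time = 4734 × 24.8221 = 117507.8214 s = 32.64 hours.

32.64 hours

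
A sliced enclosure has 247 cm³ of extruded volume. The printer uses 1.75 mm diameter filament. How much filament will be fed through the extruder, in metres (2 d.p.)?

102.69 m

Filament cross-section = π × (1.75/2)² = 2.4053 mm².
Length = 247 cm³ / 2.4053 mm² = 247000 / 2.4053 = 102689.89 mm = 102.69 m.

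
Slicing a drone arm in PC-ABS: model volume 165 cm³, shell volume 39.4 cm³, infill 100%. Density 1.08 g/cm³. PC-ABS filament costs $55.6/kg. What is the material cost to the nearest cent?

Volume inside the shell = 165 − 39.4 = 125.6 cm³.
Infill volume = 1.00 × 125.6, so 125.6 cm³.
Deposited volume = 39.4 + 125.6, so 165 cm³.
Mass = 165 × 1.08, so 178.2 g.
At $55.6/kg: 178.2/1000 × 55.6 = $9.91.

$9.91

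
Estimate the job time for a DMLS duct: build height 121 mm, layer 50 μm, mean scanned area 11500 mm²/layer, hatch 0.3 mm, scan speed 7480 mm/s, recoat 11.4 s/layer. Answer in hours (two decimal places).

Layers = ⌈121/0.05⌉ = 2420.
Per-layer scan distance = 11500 / 0.3 = 38333.3 mm.
Per-layer scan time: 38333.3 / 7480 → 5.1248 s.
Layer cycle = 5.1248 + 11.4 = 16.5248 s.
2420 layers × 16.5248 s/layer = 39990.016 s, i.e. 11.11 hours.

11.11 hours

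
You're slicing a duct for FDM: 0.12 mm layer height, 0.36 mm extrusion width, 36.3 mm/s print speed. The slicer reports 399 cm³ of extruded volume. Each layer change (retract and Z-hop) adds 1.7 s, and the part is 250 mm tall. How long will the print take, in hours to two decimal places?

Line area = 0.12 × 0.36 = 0.0432 mm².
Toolpath length = 399 cm³ / 0.0432 mm² = 399000 / 0.0432 = 9236111.1 mm.
Time extruding = 9236111.1 / 36.3 = 254438.3 s.
Layers = ⌈250/0.12⌉ = 2084.
Non-print overhead = 2084 × 1.7, so 3542.8 s.
Total = 254438.3 + 3542.8 = 257981.1 s = 71.66 hours.

71.66 hours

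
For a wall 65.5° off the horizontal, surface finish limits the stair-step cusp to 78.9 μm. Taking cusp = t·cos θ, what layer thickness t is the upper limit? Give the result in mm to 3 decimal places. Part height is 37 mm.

Layer height = cusp / cos(65.5°) = 0.0789 / 0.4147 = 0.190 mm.

0.190 mm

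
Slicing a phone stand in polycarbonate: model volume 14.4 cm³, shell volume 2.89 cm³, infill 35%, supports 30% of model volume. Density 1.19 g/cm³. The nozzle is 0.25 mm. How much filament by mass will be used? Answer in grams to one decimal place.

Interior volume = 14.4 − 2.89 = 11.51 cm³.
Deposited infill = 0.35 × 11.51, so 4.0285 cm³.
Support: 0.30 × 14.4 → 4.32 cm³.
Total extruded = 2.89 + 4.0285 + 4.32, so 11.2385 cm³.
Mass = 11.2385 × 1.19, so 13.373815 g.

13.4 g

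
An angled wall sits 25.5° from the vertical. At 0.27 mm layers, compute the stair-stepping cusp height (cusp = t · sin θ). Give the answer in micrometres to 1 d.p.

sin(25.5°) = 0.4305, so cusp = 0.27 × 0.4305 = 0.116235 mm → 116.2 μm.

116.2 μm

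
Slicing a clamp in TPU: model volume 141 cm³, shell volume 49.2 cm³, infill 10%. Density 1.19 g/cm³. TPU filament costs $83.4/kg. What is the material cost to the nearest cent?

$5.79

Volume inside the shell: 141 − 49.2 → 91.8 cm³.
Infill volume = 0.10 × 91.8 = 9.18 cm³.
Deposited volume: 49.2 + 9.18 → 58.38 cm³.
Mass = 58.38 × 1.19, so 69.4722 g.
Cost = 69.4722 g / 1000 × $83.4/kg = $5.79.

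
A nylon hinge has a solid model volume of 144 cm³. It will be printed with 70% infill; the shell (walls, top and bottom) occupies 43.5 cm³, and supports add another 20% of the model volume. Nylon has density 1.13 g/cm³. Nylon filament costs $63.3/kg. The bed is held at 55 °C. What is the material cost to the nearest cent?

$10.20

Volume inside the shell = 144 − 43.5, so 100.5 cm³.
Infill volume = 0.70 × 100.5 = 70.35 cm³.
Support: 0.20 × 144 → 28.8 cm³.
Total printed volume = 43.5 + 70.35 + 28.8, so 142.65 cm³.
Mass = 142.65 × 1.13 = 161.1945 g.
At $63.3/kg: 161.1945/1000 × 63.3 = $10.20.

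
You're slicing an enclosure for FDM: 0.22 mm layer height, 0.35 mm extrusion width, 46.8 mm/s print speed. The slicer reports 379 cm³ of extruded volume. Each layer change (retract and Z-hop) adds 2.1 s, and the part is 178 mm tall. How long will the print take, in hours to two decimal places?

Bead cross-section = 0.22 × 0.35 = 0.077 mm².
Toolpath length = 379 cm³ / 0.077 mm² = 379000 / 0.077 = 4922077.9 mm.
Print-move time = 4922077.9 / 46.8 = 105172.6 s.
Layer count = ceil(178 / 0.22) = 810.
Non-print overhead: 810 × 2.1 → 1701 s.
Total = 105172.6 + 1701 = 106873.6 s = 29.69 hours.

29.69 hours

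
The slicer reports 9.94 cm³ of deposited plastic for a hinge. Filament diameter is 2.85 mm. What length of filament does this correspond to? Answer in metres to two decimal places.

1.56 m

Filament cross-section = π × (2.85/2)² = 6.3794 mm².
Length = 9.94 cm³ / 6.3794 mm² = 9940 / 6.3794 = 1558.14 mm = 1.56 m.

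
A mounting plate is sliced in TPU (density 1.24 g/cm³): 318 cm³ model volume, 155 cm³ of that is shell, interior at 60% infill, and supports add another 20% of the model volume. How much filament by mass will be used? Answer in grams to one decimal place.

Infill region = 318 − 155 = 163 cm³.
Deposited infill = 0.60 × 163, so 97.8 cm³.
Support = 0.20 × 318 = 63.6 cm³.
Total extruded = 155 + 97.8 + 63.6, so 316.4 cm³.
Mass: 316.4 × 1.24 → 392.336 g.

392.3 g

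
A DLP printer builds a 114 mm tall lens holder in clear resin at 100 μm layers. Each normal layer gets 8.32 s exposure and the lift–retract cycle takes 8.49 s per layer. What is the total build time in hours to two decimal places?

Layer count = ceil(114 / 0.1) = 1140.
Each layer takes: 8.32 + 8.49 → 16.81 s.
Build time: 1140 × 16.81 s = 19163.4 s, i.e. 5.32 hours.

5.32 hours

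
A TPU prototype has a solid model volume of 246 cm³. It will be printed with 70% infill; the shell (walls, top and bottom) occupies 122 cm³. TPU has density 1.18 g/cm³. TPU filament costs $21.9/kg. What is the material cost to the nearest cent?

Interior volume = 246 − 122 = 124 cm³.
Infill deposited: 0.70 × 124 → 86.8 cm³.
Deposited volume = 122 + 86.8, so 208.8 cm³.
Mass = 208.8 × 1.18 = 246.384 g.
Cost = 246.384 g / 1000 × $21.9/kg = $5.40.

$5.40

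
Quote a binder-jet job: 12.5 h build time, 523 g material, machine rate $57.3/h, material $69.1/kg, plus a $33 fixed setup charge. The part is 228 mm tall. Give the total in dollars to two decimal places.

$785.39

Machine-time cost = 57.3 × 12.5 = $716.25.
Material charge = 69.1 × 523/1000, so $36.1393.
Adding setup: 716.25 + 36.1393 + 33 → 785.3893 ≈ $785.39.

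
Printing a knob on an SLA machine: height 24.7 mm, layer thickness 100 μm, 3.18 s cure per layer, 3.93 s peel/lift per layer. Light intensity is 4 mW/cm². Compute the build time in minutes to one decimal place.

Layer count = ceil(24.7 / 0.1) = 247.
Each layer takes = 3.18 + 3.93 = 7.11 s.
Build time: 247 × 7.11 s = 1756.17 s, i.e. 29.3 minutes.

29.3 minutes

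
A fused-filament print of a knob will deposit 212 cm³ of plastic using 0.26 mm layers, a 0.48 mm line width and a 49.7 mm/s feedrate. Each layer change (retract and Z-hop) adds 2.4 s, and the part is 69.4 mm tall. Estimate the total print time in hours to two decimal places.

Line area: 0.26 × 0.48 → 0.1248 mm².
Path length: 212000 mm³ / 0.1248 mm² → 1698717.9 mm.
Extrusion time: 1698717.9 / 49.7 → 34179.4 s.
Number of layers: 69.4 / 0.26 → 267 (rounded up).
Layer-change overhead = 267 × 2.4, so 640.8 s.
Total = 34179.4 + 640.8 = 34820.2 s = 9.67 hours.

9.67 hours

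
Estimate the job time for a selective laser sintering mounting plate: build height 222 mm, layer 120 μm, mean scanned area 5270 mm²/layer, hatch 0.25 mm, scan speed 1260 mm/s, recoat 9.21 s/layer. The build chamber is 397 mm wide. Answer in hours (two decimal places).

Number of layers: 222 / 0.12 → 1850 (rounded up).
Hatch length per layer = 5270 / 0.25 = 21080 mm.
Laser time per layer = 21080 / 1260 = 16.7302 s.
Time per layer = 16.7302 + 9.21, so 25.9402 s.
1850 layers × 25.9402 s/layer = 47989.37 s, i.e. 13.33 hours.

13.33 hours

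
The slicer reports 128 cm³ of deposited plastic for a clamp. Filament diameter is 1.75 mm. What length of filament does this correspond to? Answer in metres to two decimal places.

53.22 m

Filament cross-section = π × (1.75/2)² = 2.4053 mm².
L = 128000 mm³ / 2.4053 mm² = 53215.82 mm, i.e. 53.22 m.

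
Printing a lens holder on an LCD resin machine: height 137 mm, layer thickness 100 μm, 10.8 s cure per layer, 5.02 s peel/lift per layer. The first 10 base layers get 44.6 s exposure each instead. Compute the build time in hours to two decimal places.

6.11 hours

Layers = ⌈137/0.1⌉ = 1370.
Base layers: 10 × (44.6 + 5.02) → 496.2 s.
Regular layers = 1360 × (10.8 + 5.02), so 21515.2 s.
Total = 496.2 + 21515.2 = 22011.4 s = 6.11 hours.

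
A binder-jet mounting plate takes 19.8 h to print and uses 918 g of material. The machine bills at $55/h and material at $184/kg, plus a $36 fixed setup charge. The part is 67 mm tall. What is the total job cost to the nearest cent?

Machine-time cost = 55 × 19.8, so $1089.00.
Material cost: 184 × 918/1000 → $168.912.
Total = 1089.00 + 168.912 + 36 = 1293.912 ≈ $1293.91.

$1293.91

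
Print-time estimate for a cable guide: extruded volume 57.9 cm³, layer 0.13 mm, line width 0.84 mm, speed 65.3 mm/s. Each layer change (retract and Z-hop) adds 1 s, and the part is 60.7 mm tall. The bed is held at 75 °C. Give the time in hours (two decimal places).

Bead cross-section: 0.13 × 0.84 → 0.1092 mm².
Toolpath length = 57.9 cm³ / 0.1092 mm² = 57900 / 0.1092 = 530219.8 mm.
Print-move time: 530219.8 / 65.3 → 8119.8 s.
Layer count = ceil(60.7 / 0.13) = 467.
Z-hop total = 467 × 1 = 467 s.
Altogether 8119.8 + 467 = 8586.8 s, i.e. 2.39 hours.

2.39 hours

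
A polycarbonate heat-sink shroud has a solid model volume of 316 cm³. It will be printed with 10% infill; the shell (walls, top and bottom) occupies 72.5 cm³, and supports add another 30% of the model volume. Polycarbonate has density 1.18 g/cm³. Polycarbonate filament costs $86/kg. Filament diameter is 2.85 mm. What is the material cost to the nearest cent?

$19.45

Infill region = 316 − 72.5, so 243.5 cm³.
Deposited infill = 0.10 × 243.5, so 24.35 cm³.
Support = 0.30 × 316, so 94.8 cm³.
Total extruded = 72.5 + 24.35 + 94.8, so 191.65 cm³.
Mass = 191.65 × 1.18 = 226.147 g.
Cost = 226.147 g / 1000 × $86/kg = $19.45.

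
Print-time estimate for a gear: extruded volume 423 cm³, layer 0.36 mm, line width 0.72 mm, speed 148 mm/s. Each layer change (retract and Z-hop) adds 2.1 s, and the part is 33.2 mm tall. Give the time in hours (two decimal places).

Bead cross-section = 0.36 × 0.72 = 0.2592 mm².
Total extruded path = 423000/0.2592 = 1631944.4 mm.
Time extruding = 1631944.4 / 148, so 11026.7 s.
Layers = ⌈33.2/0.36⌉ = 93.
Non-print overhead: 93 × 2.1 → 195.3 s.
Altogether 11026.7 + 195.3 = 11222 s, i.e. 3.12 hours.

3.12 hours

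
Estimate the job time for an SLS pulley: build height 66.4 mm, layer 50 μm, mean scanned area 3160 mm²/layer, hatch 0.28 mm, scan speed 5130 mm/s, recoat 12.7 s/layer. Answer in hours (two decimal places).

Layer count = ceil(66.4 / 0.05) = 1328.
Scan path per layer = 3160 / 0.28 = 11285.7 mm.
Per-layer scan time = 11285.7 / 5130, so 2.1999 s.
Time per layer = 2.1999 + 12.7 = 14.8999 s.
Total: 1328 × 14.8999 s = 19787.0672 s → 5.50 hours.

5.50 hours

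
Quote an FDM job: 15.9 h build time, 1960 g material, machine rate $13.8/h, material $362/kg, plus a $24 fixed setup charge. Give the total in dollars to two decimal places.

$952.94

Machine-time cost = 13.8 × 15.9 = $219.42.
Material cost: 362 × 1960/1000 → $709.52.
Adding setup: 219.42 + 709.52 + 24 → $952.94.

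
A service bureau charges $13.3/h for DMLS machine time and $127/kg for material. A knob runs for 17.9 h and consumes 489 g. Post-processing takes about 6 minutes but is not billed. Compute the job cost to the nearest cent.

Machine cost = 13.3 × 17.9 = $238.07.
Feedstock cost: 127 × 489/1000 → $62.103.
Job cost: 238.07 + 62.103 = 300.173 ≈ $300.17.

$300.17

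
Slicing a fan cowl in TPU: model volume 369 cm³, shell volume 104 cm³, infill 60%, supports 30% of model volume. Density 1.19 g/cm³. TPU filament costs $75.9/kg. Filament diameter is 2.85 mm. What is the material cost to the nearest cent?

$33.75

Volume inside the shell: 369 − 104 → 265 cm³.
Infill deposited: 0.60 × 265 → 159 cm³.
Support = 0.30 × 369 = 110.7 cm³.
Total extruded = 104 + 159 + 110.7, so 373.7 cm³.
Mass = 373.7 × 1.19 = 444.703 g.
At $75.9/kg: 444.703/1000 × 75.9 = $33.75.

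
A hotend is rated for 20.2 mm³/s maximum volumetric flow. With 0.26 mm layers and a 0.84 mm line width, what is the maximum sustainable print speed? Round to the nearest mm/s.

A = 0.26 × 0.84 = 0.2184 mm².
v_max = Q/A = 20.2/0.2184 = 92.49 mm/s → 92 mm/s.

92 mm/s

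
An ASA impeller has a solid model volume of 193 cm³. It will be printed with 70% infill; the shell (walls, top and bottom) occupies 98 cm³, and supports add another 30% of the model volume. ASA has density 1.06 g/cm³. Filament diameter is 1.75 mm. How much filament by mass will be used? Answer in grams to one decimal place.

235.7 g

Interior volume = 193 − 98 = 95 cm³.
Infill deposited: 0.70 × 95 → 66.5 cm³.
Support = 0.30 × 193 = 57.9 cm³.
Total extruded: 98 + 66.5 + 57.9 → 222.4 cm³.
Mass: 222.4 × 1.06 → 235.744 g.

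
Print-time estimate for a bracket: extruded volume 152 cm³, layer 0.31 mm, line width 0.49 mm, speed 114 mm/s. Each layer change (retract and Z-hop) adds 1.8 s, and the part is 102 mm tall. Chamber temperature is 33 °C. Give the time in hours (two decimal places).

2.60 hours

Line area = 0.31 × 0.49, so 0.1519 mm².
Toolpath length = 152 cm³ / 0.1519 mm² = 152000 / 0.1519 = 1000658.3 mm.
Print-move time: 1000658.3 / 114 → 8777.7 s.
Layers = ⌈102/0.31⌉ = 330.
Layer-change overhead = 330 × 1.8 = 594 s.
Altogether 8777.7 + 594 = 9371.7 s, i.e. 2.60 hours.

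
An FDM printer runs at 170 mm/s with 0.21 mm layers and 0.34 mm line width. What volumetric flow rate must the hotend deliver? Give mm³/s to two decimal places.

12.14

Extrusion cross-section = 0.21 × 0.34, so 0.0714 mm².
Q = v·A = 170 × 0.0714 = 12.14 mm³/s.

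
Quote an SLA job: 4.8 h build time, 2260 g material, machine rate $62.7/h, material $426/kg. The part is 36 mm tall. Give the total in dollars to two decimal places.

$1263.72

Machine-time cost = 62.7 × 4.8 = $300.96.
Material charge = 426 × 2260/1000 = $962.76.
Job cost: 300.96 + 962.76 = $1263.72.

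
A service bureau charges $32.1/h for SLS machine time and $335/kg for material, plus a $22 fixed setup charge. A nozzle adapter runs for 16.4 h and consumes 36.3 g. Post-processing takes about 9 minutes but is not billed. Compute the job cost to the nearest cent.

Machine-time cost = 32.1 × 16.4 = $526.44.
Feedstock cost: 335 × 36.3/1000 → $12.1605.
Total = 526.44 + 12.1605 + 22 = 560.6005 ≈ $560.60.

$560.60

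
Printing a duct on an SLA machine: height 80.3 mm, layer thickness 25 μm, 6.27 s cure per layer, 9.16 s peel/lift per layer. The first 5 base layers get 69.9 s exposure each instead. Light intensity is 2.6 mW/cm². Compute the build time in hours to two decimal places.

13.86 hours

Number of layers: 80.3 / 0.025 → 3212 (rounded up).
Base layers: 5 × (69.9 + 9.16) → 395.3 s.
Remaining layers: 3207 × (6.27 + 9.16) → 49484.01 s.
Total = 395.3 + 49484.01 = 49879.31 s = 13.86 hours.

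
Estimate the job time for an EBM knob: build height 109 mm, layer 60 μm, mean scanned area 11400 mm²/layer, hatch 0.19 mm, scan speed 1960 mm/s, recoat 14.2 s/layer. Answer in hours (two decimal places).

Layers = ⌈109/0.06⌉ = 1817.
Scan path per layer = 11400 / 0.19 = 60000 mm.
Scan time per layer = 60000 / 1960, so 30.6122 s.
Per-layer time = 30.6122 + 14.2, so 44.8122 s.
Build time = 1817 × 44.8122 = 81423.7674 s = 22.62 hours.

22.62 hours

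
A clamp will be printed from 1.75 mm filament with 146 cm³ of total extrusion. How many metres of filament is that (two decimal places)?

60.70 m

A = π r² = π × 0.875² = 2.4053 mm².
L = 146000 mm³ / 2.4053 mm² = 60699.29 mm, i.e. 60.70 m.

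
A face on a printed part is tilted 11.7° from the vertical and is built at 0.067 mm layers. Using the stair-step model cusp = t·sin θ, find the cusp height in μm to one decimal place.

13.6 μm

sin(11.7°) = 0.2028, so cusp = 0.067 × 0.2028 = 0.013588 mm → 13.6 μm.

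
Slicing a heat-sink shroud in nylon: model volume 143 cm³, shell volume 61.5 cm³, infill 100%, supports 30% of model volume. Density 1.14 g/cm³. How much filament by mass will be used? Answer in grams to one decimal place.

211.9 g

Infill region: 143 − 61.5 → 81.5 cm³.
Infill volume = 1.00 × 81.5, so 81.5 cm³.
Support: 0.30 × 143 → 42.9 cm³.
Deposited volume: 61.5 + 81.5 + 42.9 → 185.9 cm³.
Mass = 185.9 × 1.14 = 211.926 g.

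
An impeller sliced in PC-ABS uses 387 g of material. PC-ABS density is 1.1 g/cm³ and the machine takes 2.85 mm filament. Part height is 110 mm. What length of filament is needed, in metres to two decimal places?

55.15 m

Volume = 387 g / 1.1 g·cm⁻³ = 351.8182 cm³ = 351818.2 mm³.
Cross-section of 2.85 mm filament: π·(2.85/2)² = 6.3794 mm².
Length = 351818.2 / 6.3794 = 55149.1 mm = 55.15 m.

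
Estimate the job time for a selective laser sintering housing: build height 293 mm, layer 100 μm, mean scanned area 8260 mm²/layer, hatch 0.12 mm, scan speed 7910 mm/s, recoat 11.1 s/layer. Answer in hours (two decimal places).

Number of layers: 293 / 0.1 → 2930 (rounded up).
Hatch length per layer = 8260 / 0.12 = 68833.3 mm.
Per-layer scan time: 68833.3 / 7910 → 8.7021 s.
Per-layer time: 8.7021 + 11.1 → 19.8021 s.
Total: 2930 × 19.8021 s = 58020.153 s → 16.12 hours.

16.12 hours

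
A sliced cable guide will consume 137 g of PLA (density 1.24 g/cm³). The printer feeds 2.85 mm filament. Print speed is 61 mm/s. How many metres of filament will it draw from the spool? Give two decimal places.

17.32 m

Volume = 137 g / 1.24 g·cm⁻³ = 110.4839 cm³ = 110483.9 mm³.
Filament cross-section = π × (2.85/2)² = 6.3794 mm².
L = V/A = 110483.9/6.3794 = 17318.85 mm → 17.32 m.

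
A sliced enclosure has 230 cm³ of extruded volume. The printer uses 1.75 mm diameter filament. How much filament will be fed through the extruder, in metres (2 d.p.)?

95.62 m

Cross-section of 1.75 mm filament: π·(1.75/2)² = 2.4053 mm².
Length = 230 cm³ / 2.4053 mm² = 230000 / 2.4053 = 95622.17 mm = 95.62 m.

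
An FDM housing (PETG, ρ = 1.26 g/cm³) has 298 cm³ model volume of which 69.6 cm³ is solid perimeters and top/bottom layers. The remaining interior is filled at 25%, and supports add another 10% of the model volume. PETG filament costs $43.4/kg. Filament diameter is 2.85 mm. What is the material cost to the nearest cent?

$8.56

Infill region = 298 − 69.6, so 228.4 cm³.
Deposited infill = 0.25 × 228.4, so 57.1 cm³.
Support: 0.10 × 298 → 29.8 cm³.
Total printed volume: 69.6 + 57.1 + 29.8 → 156.5 cm³.
Mass = 156.5 × 1.26 = 197.19 g.
Cost = 197.19 g / 1000 × $43.4/kg = $8.56.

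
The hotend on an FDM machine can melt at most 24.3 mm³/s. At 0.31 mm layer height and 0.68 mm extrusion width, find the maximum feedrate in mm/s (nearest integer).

115 mm/s

Extrusion cross-section = 0.31 × 0.68 = 0.2108 mm².
v_max = Q/A = 24.3/0.2108 = 115.28 mm/s → 115 mm/s.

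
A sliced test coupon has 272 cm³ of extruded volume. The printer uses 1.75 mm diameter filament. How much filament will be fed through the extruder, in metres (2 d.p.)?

A = π r² = π × 0.875² = 2.4053 mm².
L = 272000 mm³ / 2.4053 mm² = 113083.61 mm, i.e. 113.08 m.

113.08 m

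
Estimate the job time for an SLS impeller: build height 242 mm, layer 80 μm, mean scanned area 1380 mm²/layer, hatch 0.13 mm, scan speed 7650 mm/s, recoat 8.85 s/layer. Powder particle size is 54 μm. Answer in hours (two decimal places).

8.60 hours

Number of layers: 242 / 0.08 → 3025 (rounded up).
Hatch length per layer: 1380 / 0.13 → 10615.4 mm.
Laser time per layer = 10615.4 / 7650 = 1.3876 s.
Per-layer time = 1.3876 + 8.85 = 10.2376 s.
Total: 3025 × 10.2376 s = 30968.74 s → 8.60 hours.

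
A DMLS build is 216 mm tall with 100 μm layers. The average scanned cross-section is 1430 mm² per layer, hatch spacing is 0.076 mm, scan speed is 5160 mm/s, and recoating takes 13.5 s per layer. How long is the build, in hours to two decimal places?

10.29 hours

Number of layers: 216 / 0.1 → 2160 (rounded up).
Scan path per layer = 1430 / 0.076 = 18815.8 mm.
Laser time per layer = 18815.8 / 5160, so 3.6465 s.
Time per layer = 3.6465 + 13.5, so 17.1465 s.
Total: 2160 × 17.1465 s = 37036.44 s → 10.29 hours.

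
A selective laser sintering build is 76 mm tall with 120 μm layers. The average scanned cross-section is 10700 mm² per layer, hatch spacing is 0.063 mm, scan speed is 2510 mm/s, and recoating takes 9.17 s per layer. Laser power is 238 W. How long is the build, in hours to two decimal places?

Number of layers: 76 / 0.12 → 634 (rounded up).
Hatch length per layer = 10700 / 0.063, so 169841.3 mm.
Per-layer scan time: 169841.3 / 2510 → 67.6659 s.
Time per layer: 67.6659 + 9.17 → 76.8359 s.
Build time = 634 × 76.8359 = 48713.9606 s = 13.53 hours.

13.53 hours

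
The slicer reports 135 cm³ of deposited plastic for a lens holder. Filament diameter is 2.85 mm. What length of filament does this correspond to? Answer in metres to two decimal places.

Cross-section of 2.85 mm filament: π·(2.85/2)² = 6.3794 mm².
L = 135000 mm³ / 6.3794 mm² = 21161.86 mm, i.e. 21.16 m.

21.16 m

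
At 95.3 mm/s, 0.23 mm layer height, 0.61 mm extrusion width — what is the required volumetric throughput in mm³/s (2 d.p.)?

13.37

Bead cross-section: 0.23 × 0.61 → 0.1403 mm².
Q = v·A = 95.3 × 0.1403 = 13.37 mm³/s.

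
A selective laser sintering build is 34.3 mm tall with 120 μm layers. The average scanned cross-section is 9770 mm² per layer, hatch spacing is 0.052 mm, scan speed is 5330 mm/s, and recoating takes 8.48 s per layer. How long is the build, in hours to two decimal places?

Number of layers: 34.3 / 0.12 → 286 (rounded up).
Per-layer scan distance = 9770 / 0.052 = 187884.6 mm.
Scan time per layer = 187884.6 / 5330 = 35.2504 s.
Per-layer time = 35.2504 + 8.48, so 43.7304 s.
Total: 286 × 43.7304 s = 12506.8944 s → 3.47 hours.

3.47 hours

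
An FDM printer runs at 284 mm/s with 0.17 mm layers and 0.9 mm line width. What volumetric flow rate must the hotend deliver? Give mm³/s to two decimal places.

Bead cross-section: 0.17 × 0.9 → 0.153 mm².
Volumetric flow = 284 × 0.153 = 43.45 mm³/s.

43.45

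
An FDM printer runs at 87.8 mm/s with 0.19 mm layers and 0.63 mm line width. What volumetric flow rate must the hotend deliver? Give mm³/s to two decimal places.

A: 0.19 × 0.63 → 0.1197 mm².
Volumetric flow = 87.8 × 0.1197 = 10.51 mm³/s.

10.51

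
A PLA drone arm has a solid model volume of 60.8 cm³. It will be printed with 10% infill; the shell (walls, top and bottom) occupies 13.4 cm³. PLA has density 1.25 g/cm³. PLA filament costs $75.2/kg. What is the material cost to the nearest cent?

$1.71

Interior volume: 60.8 − 13.4 → 47.4 cm³.
Deposited infill: 0.10 × 47.4 → 4.74 cm³.
Total printed volume: 13.4 + 4.74 → 18.14 cm³.
Mass = 18.14 × 1.25 = 22.675 g.
At $75.2/kg: 22.675/1000 × 75.2 = $1.71.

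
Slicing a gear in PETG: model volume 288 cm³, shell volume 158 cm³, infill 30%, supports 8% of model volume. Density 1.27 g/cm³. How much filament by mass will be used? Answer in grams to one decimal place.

279.5 g

Infill region: 288 − 158 → 130 cm³.
Infill deposited: 0.30 × 130 → 39 cm³.
Support = 0.08 × 288, so 23.04 cm³.
Total printed volume = 158 + 39 + 23.04, so 220.04 cm³.
Mass = 220.04 × 1.27 = 279.4508 g.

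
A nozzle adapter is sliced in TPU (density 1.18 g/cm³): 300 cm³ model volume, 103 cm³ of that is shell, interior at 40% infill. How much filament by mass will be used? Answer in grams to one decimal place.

Volume inside the shell: 300 − 103 → 197 cm³.
Infill volume = 0.40 × 197 = 78.8 cm³.
Total extruded = 103 + 78.8 = 181.8 cm³.
Mass: 181.8 × 1.18 → 214.524 g.

214.5 g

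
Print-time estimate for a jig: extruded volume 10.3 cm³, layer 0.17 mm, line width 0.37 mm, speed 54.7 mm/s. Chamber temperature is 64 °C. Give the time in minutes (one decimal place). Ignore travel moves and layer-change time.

49.9 minutes

Bead cross-section: 0.17 × 0.37 → 0.0629 mm².
Toolpath length = 10.3 cm³ / 0.0629 mm² = 10300 / 0.0629 = 163752 mm.
Print-move time = 163752 / 54.7, so 2993.6 s.
2993.6 s = 49.9 minutes.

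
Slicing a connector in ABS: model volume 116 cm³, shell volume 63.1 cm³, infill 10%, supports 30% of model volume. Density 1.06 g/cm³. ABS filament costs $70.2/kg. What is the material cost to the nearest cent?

$7.68

Infill region: 116 − 63.1 → 52.9 cm³.
Infill deposited: 0.10 × 52.9 → 5.29 cm³.
Support = 0.30 × 116 = 34.8 cm³.
Total extruded: 63.1 + 5.29 + 34.8 → 103.19 cm³.
Mass = 103.19 × 1.06 = 109.3814 g.
Cost = 109.3814 g / 1000 × $70.2/kg = $7.68.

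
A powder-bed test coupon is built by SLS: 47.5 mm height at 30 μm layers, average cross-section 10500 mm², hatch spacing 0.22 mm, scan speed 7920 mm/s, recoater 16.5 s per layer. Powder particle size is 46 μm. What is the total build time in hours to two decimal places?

9.91 hours

Layer count = ceil(47.5 / 0.03) = 1584.
Scan path per layer = 10500 / 0.22, so 47727.3 mm.
Per-layer scan time: 47727.3 / 7920 → 6.0262 s.
Time per layer = 6.0262 + 16.5 = 22.5262 s.
Build time = 1584 × 22.5262 = 35681.5008 s = 9.91 hours.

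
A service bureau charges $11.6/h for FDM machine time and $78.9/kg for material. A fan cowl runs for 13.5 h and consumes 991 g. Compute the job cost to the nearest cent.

Machine cost: 11.6 × 13.5 → $156.60.
Material charge = 78.9 × 991/1000 = $78.1899.
Total = 156.60 + 78.1899 = 234.7899 ≈ $234.79.

$234.79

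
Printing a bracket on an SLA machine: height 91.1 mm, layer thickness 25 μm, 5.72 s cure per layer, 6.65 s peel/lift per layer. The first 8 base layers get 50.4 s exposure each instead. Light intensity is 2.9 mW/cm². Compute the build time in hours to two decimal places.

Number of layers: 91.1 / 0.025 → 3644 (rounded up).
Base layers = 8 × (50.4 + 6.65) = 456.4 s.
Regular layers: 3636 × (5.72 + 6.65) → 44977.32 s.
Total = 456.4 + 44977.32 = 45433.72 s = 12.62 hours.

12.62 hours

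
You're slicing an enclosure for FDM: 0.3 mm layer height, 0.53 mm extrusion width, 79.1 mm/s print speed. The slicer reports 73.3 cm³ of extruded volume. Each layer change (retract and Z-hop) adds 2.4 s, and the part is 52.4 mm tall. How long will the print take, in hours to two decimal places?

Extrusion cross-section: 0.3 × 0.53 → 0.159 mm².
Total extruded path = 73300/0.159 = 461006.3 mm.
Time extruding = 461006.3 / 79.1 = 5828.1 s.
Layers = ⌈52.4/0.3⌉ = 175.
Non-print overhead = 175 × 2.4 = 420 s.
Total = 5828.1 + 420 = 6248.1 s = 1.74 hours.

1.74 hours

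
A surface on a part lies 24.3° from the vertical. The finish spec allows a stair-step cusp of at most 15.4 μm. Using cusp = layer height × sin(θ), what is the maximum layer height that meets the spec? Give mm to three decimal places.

0.037 mm

t = h_c / sin θ = 0.0154 / 0.4115 = 0.037 mm.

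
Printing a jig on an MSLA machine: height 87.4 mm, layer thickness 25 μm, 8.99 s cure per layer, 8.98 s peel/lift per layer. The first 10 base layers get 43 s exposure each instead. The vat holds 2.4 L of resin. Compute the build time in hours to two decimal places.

Layer count = ceil(87.4 / 0.025) = 3496.
Base layers = 10 × (43 + 8.98), so 519.8 s.
Normal layers = 3486 × (8.99 + 8.98) = 62643.42 s.
Sum: 519.8 + 62643.42 = 63163.22 s → 17.55 hours.

17.55 hours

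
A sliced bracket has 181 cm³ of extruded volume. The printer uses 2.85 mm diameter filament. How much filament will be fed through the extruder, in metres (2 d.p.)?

28.37 m

Filament cross-section = π × (2.85/2)² = 6.3794 mm².
Length = 181 cm³ / 6.3794 mm² = 181000 / 6.3794 = 28372.57 mm = 28.37 m.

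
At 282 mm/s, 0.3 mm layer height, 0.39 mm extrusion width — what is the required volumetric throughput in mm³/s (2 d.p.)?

A = 0.3 × 0.39 = 0.117 mm².
Volumetric flow = 282 × 0.117 = 32.99 mm³/s.

32.99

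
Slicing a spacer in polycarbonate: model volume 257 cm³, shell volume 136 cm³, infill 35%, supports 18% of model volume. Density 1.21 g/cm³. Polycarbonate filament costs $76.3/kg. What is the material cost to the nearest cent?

$20.74

Interior volume: 257 − 136 → 121 cm³.
Deposited infill = 0.35 × 121 = 42.35 cm³.
Support: 0.18 × 257 → 46.26 cm³.
Total extruded = 136 + 42.35 + 46.26, so 224.61 cm³.
Mass: 224.61 × 1.21 → 271.7781 g.
Cost = 271.7781 g / 1000 × $76.3/kg = $20.74.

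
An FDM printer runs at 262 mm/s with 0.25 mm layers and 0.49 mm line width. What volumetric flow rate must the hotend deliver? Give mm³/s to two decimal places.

32.10

Bead cross-section: 0.25 × 0.49 → 0.1225 mm².
Volumetric flow = 262 × 0.1225 = 32.10 mm³/s.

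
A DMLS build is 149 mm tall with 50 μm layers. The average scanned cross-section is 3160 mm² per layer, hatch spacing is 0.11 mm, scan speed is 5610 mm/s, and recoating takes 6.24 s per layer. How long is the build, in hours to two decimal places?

Number of layers: 149 / 0.05 → 2980 (rounded up).
Per-layer scan distance: 3160 / 0.11 → 28727.3 mm.
Laser time per layer = 28727.3 / 5610 = 5.1207 s.
Layer cycle = 5.1207 + 6.24, so 11.3607 s.
Total: 2980 × 11.3607 s = 33854.886 s → 9.40 hours.

9.40 hours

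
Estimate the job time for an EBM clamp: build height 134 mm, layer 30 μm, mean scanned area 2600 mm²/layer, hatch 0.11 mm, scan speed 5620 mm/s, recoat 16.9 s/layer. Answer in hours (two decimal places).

26.19 hours

Layers = ⌈134/0.03⌉ = 4467.
Hatch length per layer = 2600 / 0.11, so 23636.4 mm.
Beam time per layer = 23636.4 / 5620 = 4.2058 s.
Layer cycle: 4.2058 + 16.9 → 21.1058 s.
Build time = 4467 × 21.1058 = 94279.6086 s = 26.19 hours.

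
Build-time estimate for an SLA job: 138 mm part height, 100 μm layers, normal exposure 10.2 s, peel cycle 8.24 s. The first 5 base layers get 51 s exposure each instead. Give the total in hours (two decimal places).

7.13 hours

Layers = ⌈138/0.1⌉ = 1380.
Base layers = 5 × (51 + 8.24) = 296.2 s.
Normal layers = 1375 × (10.2 + 8.24), so 25355 s.
Sum: 296.2 + 25355 = 25651.2 s → 7.13 hours.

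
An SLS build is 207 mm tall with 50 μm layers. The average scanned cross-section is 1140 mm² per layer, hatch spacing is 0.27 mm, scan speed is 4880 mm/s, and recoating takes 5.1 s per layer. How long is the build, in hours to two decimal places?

Layers = ⌈207/0.05⌉ = 4140.
Hatch length per layer = 1140 / 0.27, so 4222.2 mm.
Laser time per layer: 4222.2 / 4880 → 0.8652 s.
Layer cycle: 0.8652 + 5.1 → 5.9652 s.
4140 layers × 5.9652 s/layer = 24695.928 s, i.e. 6.86 hours.

6.86 hours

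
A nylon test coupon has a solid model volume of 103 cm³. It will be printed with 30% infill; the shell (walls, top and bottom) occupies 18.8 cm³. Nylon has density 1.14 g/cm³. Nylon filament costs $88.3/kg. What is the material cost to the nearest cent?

$4.44

Infill region = 103 − 18.8, so 84.2 cm³.
Infill deposited = 0.30 × 84.2, so 25.26 cm³.
Total extruded = 18.8 + 25.26 = 44.06 cm³.
Mass: 44.06 × 1.14 → 50.2284 g.
At $88.3/kg: 50.2284/1000 × 88.3 = $4.44.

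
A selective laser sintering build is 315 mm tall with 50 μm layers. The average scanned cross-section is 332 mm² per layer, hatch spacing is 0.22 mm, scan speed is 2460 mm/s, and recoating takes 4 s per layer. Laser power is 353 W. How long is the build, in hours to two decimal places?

Layer count = ceil(315 / 0.05) = 6300.
Scan path per layer = 332 / 0.22 = 1509.1 mm.
Scan time per layer = 1509.1 / 2460, so 0.6135 s.
Time per layer: 0.6135 + 4 → 4.6135 s.
Total: 6300 × 4.6135 s = 29065.05 s → 8.07 hours.

8.07 hours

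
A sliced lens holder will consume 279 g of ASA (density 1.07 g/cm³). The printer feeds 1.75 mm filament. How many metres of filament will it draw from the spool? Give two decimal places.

Volume = 279 g / 1.07 g·cm⁻³ = 260.7477 cm³ = 260747.7 mm³.
A = π r² = π × 0.875² = 2.4053 mm².
L = V/A = 260747.7/2.4053 = 108405.48 mm → 108.41 m.

108.41 m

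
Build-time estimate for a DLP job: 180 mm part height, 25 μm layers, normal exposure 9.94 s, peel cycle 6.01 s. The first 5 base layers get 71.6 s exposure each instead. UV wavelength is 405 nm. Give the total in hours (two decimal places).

Layers = ⌈180/0.025⌉ = 7200.
Burn-in layers = 5 × (71.6 + 6.01) = 388.05 s.
Remaining layers: 7195 × (9.94 + 6.01) → 114760.25 s.
Total = 388.05 + 114760.25 = 115148.3 s = 31.99 hours.

31.99 hours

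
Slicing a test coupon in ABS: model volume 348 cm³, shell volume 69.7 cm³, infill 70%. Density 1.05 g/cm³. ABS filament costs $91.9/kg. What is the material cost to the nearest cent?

$25.52

Interior volume = 348 − 69.7 = 278.3 cm³.
Infill deposited: 0.70 × 278.3 → 194.81 cm³.
Total extruded: 69.7 + 194.81 → 264.51 cm³.
Mass = 264.51 × 1.05, so 277.7355 g.
At $91.9/kg: 277.7355/1000 × 91.9 = $25.52.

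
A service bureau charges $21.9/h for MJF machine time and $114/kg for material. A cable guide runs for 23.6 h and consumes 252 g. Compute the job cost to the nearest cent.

$545.57

Machine-time cost = 21.9 × 23.6, so $516.84.
Material charge = 114 × 252/1000 = $28.728.
Job cost: 516.84 + 28.728 = 545.568 ≈ $545.57.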